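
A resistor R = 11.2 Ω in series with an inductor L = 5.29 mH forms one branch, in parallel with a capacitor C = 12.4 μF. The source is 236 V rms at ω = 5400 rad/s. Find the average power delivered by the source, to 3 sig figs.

X_L = ωL = 28.6 Ω
X_C = 1/(ωC) = 14.9 Ω
Branch 1 (R+jX_L): Z₁ = 11.2 + j28.6 Ω, |Z₁| = 30.7 Ω
Branch 2 (−jX_C): Z₂ = −j14.9 Ω
Parallel: Z = Z₁Z₂/(Z₁+Z₂), |Z| = 26.0 Ω, ∠Z = -72.0°
I = V/|Z| = 9.09 A
P = VI cos φ = 236 × 9.09 × cos(-72.0°) = 663 W

663 W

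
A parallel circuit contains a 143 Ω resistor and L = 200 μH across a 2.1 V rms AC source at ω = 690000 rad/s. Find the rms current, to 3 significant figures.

21.1 mA

X_L = ωL = 138 Ω
Parallel: admittances add. Y = 1/R + 1/(jωL)
Y = (0.00699 − j0.00725) S
|Y| = 0.0101 S → |Z| = 1/|Y| = 99.3 Ω, ∠Z = −∠Y = 46.0°
I = V/|Z| = 2.1/99.3 = 21.1 mA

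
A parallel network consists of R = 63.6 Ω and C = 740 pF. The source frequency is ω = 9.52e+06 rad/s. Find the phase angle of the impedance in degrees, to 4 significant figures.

X_C = 1/(ωC) = 141.9 Ω
Parallel: admittances add. Y = 1/R + jωC
Y = (0.01572 + j0.007045) S
|Y| = 0.01723 S → |Z| = 1/|Y| = 58.04 Ω, ∠Z = −∠Y = -24.13°

-24.13°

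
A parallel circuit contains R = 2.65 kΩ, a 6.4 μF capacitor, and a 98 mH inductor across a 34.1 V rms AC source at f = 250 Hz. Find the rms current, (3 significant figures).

ω = 2πf = 1571 rad/s
X_L = ωL = 154 Ω
X_C = 1/(ωC) = 99.5 Ω
Parallel: admittances add. Y = 1/R + 1/(jωL) + jωC
Y = (0.000377 + j0.00356) S
|Y| = 0.00358 S → |Z| = 1/|Y| = 280 Ω, ∠Z = −∠Y = -83.9°
I = V/|Z| = 34.1/280 = 122 mA

122 mA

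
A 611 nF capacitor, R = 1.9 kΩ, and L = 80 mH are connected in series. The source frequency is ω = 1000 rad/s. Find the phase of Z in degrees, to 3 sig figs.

X_L = ωL = 80.0 Ω
X_C = 1/(ωC) = 1640 Ω
Net reactance X = X_L − X_C = -1560 Ω
Z = 1900 − j1560 Ω
|Z| = √(1900² + 1560²) = 2460 Ω
∠Z = arctan(-1560/1900) = -39.3°

-39.3°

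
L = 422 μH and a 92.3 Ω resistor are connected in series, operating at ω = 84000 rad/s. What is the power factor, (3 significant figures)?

0.934

X_L = ωL = 35.4 Ω
Z = 92.3 + j35.4 Ω
|Z| = √(92.3² + 35.4²) = 98.9 Ω
∠Z = arctan(35.4/92.3) = 21.0°
cos φ = cos(21.0°) = 0.934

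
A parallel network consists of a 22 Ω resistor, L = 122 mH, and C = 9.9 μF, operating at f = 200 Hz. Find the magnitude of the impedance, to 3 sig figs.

ω = 2πf = 1257 rad/s
X_L = ωL = 153 Ω
X_C = 1/(ωC) = 80.4 Ω
Parallel: admittances add. Y = 1/R + 1/(jωL) + jωC
Y = (0.0455 + j0.00592) S
|Y| = 0.0458 S → |Z| = 1/|Y| = 21.8 Ω, ∠Z = −∠Y = -7.42°

21.8 Ω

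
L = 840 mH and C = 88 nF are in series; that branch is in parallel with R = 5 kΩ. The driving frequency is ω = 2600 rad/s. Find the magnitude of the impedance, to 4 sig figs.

2003 Ω

X_L = ωL = 2184 Ω
X_C = 1/(ωC) = 4371 Ω
Branch 1: Z₁ = R = 5000 Ω
Branch 2 (series LC): Z₂ = j(X_L − X_C) = −j2187 Ω
Parallel: Z = Z₁Z₂/(Z₁+Z₂), |Z| = 2003 Ω, ∠Z = -66.38°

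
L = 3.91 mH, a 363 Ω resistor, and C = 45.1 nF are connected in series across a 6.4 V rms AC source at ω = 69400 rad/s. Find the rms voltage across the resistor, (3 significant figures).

X_L = ωL = 271 Ω
X_C = 1/(ωC) = 319 Ω
Net reactance X = X_L − X_C = -48.1 Ω
Z = 363 − j48.1 Ω
|Z| = √(363² + 48.1²) = 366 Ω
I = V/|Z| = 17.5 mA
V_R = I·|Z_R| = 0.0175 × 363 = 6.34 V

6.34 V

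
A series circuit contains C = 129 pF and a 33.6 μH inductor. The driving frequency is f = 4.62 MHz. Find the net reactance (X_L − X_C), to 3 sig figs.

708 Ω

ω = 2πf = 2.903e+07 rad/s
X_L = ωL = 975 Ω
X_C = 1/(ωC) = 267 Ω
X = 975 − 267 = 708 Ω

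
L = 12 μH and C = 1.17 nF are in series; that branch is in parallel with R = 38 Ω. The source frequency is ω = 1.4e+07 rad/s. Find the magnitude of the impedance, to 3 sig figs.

X_L = ωL = 168 Ω
X_C = 1/(ωC) = 61.1 Ω
Branch 1: Z₁ = R = 38.0 Ω
Branch 2 (series LC): Z₂ = j(X_L − X_C) = j107 Ω
Parallel: Z = Z₁Z₂/(Z₁+Z₂), |Z| = 35.8 Ω, ∠Z = 19.6°

35.8 Ω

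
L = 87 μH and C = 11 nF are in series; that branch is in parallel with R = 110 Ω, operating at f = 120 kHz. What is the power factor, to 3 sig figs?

0.447

ω = 2πf = 754000 rad/s
X_L = ωL = 65.6 Ω
X_C = 1/(ωC) = 121 Ω
Branch 1: Z₁ = R = 110 Ω
Branch 2 (series LC): Z₂ = j(X_L − X_C) = −j55.0 Ω
Parallel: Z = Z₁Z₂/(Z₁+Z₂), |Z| = 49.2 Ω, ∠Z = -63.4°
cos φ = cos(-63.4°) = 0.447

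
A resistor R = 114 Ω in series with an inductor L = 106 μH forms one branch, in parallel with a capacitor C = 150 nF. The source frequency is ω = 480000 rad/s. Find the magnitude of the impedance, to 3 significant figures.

14.5 Ω

X_L = ωL = 50.9 Ω
X_C = 1/(ωC) = 13.9 Ω
Branch 1 (R+jX_L): Z₁ = 114 + j50.9 Ω, |Z₁| = 125 Ω
Branch 2 (−jX_C): Z₂ = −j13.9 Ω
Parallel: Z = Z₁Z₂/(Z₁+Z₂), |Z| = 14.5 Ω, ∠Z = -83.9°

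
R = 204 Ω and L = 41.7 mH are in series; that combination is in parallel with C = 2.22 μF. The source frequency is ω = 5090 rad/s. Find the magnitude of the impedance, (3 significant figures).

X_L = ωL = 212 Ω
X_C = 1/(ωC) = 88.5 Ω
Branch 1 (R+jX_L): Z₁ = 204 + j212 Ω, |Z₁| = 294 Ω
Branch 2 (−jX_C): Z₂ = −j88.5 Ω
Parallel: Z = Z₁Z₂/(Z₁+Z₂), |Z| = 109 Ω, ∠Z = -75.1°

109 Ω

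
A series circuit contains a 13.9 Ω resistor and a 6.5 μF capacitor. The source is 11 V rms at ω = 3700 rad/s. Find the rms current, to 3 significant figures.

251 mA

X_C = 1/(ωC) = 41.6 Ω
Z = 13.9 − j41.6 Ω
|Z| = √(13.9² + 41.6²) = 43.8 Ω
I = V/|Z| = 11/43.8 = 251 mA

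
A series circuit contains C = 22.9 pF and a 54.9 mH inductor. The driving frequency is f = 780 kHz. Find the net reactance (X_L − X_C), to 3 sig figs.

260000 Ω

ω = 2πf = 4.901e+06 rad/s
X_L = ωL = 269000 Ω
X_C = 1/(ωC) = 8910 Ω
X = 269000 − 8910 = 260000 Ω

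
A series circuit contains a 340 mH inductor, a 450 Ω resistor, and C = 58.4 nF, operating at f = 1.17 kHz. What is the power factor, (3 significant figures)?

0.935

ω = 2πf = 7351 rad/s
X_L = ωL = 2500 Ω
X_C = 1/(ωC) = 2330 Ω
Net reactance X = X_L − X_C = 170 Ω
Z = 450 + j170 Ω
|Z| = √(450² + 170²) = 481 Ω
∠Z = arctan(170/450) = 20.7°
cos φ = cos(20.7°) = 0.935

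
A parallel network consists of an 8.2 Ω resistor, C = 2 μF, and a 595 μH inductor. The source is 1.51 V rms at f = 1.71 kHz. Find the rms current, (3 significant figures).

ω = 2πf = 10740 rad/s
X_L = ωL = 6.39 Ω
X_C = 1/(ωC) = 46.5 Ω
Parallel: admittances add. Y = 1/R + 1/(jωL) + jωC
Y = (0.122 − j0.135) S
|Y| = 0.182 S → |Z| = 1/|Y| = 5.50 Ω, ∠Z = −∠Y = 47.9°
I = V/|Z| = 1.51/5.50 = 275 mA

275 mA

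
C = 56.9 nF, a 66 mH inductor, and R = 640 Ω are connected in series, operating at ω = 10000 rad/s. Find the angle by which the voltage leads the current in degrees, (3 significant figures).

X_L = ωL = 660 Ω
X_C = 1/(ωC) = 1760 Ω
Net reactance X = X_L − X_C = -1100 Ω
Z = 640 − j1100 Ω
|Z| = √(640² + 1100²) = 1270 Ω
∠Z = arctan(-1100/640) = -59.8°

-59.8°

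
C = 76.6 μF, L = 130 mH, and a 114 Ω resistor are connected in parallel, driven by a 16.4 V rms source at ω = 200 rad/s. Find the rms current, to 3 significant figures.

406 mA

X_L = ωL = 26.0 Ω
X_C = 1/(ωC) = 65.3 Ω
Parallel: admittances add. Y = 1/R + 1/(jωL) + jωC
Y = (0.00877 − j0.0231) S
|Y| = 0.0247 S → |Z| = 1/|Y| = 40.4 Ω, ∠Z = −∠Y = 69.2°
I = V/|Z| = 16.4/40.4 = 406 mA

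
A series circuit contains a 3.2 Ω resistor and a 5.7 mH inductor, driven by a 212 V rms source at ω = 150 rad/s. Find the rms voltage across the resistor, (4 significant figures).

X_L = ωL = 0.8550 Ω
Z = 3.200 + j0.8550 Ω
|Z| = √(3.200² + 0.8550²) = 3.312 Ω
I = V/|Z| = 64.00 A
V_R = I·|Z_R| = 64.00 × 3.200 = 204.8 V

204.8 V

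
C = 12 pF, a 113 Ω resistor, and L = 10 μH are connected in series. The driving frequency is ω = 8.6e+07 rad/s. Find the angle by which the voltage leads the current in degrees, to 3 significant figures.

-44.0°

X_L = ωL = 860 Ω
X_C = 1/(ωC) = 969 Ω
Net reactance X = X_L − X_C = -109 Ω
Z = 113 − j109 Ω
|Z| = √(113² + 109²) = 157 Ω
∠Z = arctan(-109/113) = -44.0°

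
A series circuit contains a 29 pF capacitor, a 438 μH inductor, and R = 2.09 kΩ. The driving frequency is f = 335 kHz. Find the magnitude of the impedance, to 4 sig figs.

ω = 2πf = 2.105e+06 rad/s
X_L = ωL = 921.9 Ω
X_C = 1/(ωC) = 16380 Ω
Net reactance X = X_L − X_C = -15460 Ω
Z = 2090 − j15460 Ω
|Z| = √(2090² + 15460²) = 15600 Ω

15600 Ω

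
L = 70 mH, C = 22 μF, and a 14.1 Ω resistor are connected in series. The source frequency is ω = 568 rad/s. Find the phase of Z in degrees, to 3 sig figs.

X_L = ωL = 39.8 Ω
X_C = 1/(ωC) = 80.0 Ω
Net reactance X = X_L − X_C = -40.3 Ω
Z = 14.1 − j40.3 Ω
|Z| = √(14.1² + 40.3²) = 42.7 Ω
∠Z = arctan(-40.3/14.1) = -70.7°

-70.7°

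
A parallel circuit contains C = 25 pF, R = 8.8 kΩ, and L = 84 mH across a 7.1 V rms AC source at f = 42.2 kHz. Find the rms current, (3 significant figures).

ω = 2πf = 265200 rad/s
X_L = ωL = 22300 Ω
X_C = 1/(ωC) = 151000 Ω
Parallel: admittances add. Y = 1/R + 1/(jωL) + jωC
Y = (0.000114 − j3.83e-05) S
|Y| = 0.000120 S → |Z| = 1/|Y| = 8340 Ω, ∠Z = −∠Y = 18.6°
I = V/|Z| = 7.1/8340 = 851 μA

851 μA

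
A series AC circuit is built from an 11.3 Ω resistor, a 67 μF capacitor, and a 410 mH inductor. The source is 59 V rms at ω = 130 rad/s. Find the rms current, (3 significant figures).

X_L = ωL = 53.3 Ω
X_C = 1/(ωC) = 115 Ω
Net reactance X = X_L − X_C = -61.5 Ω
Z = 11.3 − j61.5 Ω
|Z| = √(11.3² + 61.5²) = 62.5 Ω
I = V/|Z| = 59/62.5 = 943 mA

943 mA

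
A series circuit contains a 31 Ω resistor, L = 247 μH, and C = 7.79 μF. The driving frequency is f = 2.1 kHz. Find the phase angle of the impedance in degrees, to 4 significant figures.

-11.79°

ω = 2πf = 13190 rad/s
X_L = ωL = 3.259 Ω
X_C = 1/(ωC) = 9.729 Ω
Net reactance X = X_L − X_C = -6.470 Ω
Z = 31.00 − j6.470 Ω
|Z| = √(31.00² + 6.470²) = 31.67 Ω
∠Z = arctan(-6.470/31.00) = -11.79°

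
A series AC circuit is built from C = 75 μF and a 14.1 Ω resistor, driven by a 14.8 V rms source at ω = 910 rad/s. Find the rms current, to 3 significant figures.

X_C = 1/(ωC) = 14.7 Ω
Z = 14.1 − j14.7 Ω
|Z| = √(14.1² + 14.7²) = 20.3 Ω
I = V/|Z| = 14.8/20.3 = 728 mA

728 mA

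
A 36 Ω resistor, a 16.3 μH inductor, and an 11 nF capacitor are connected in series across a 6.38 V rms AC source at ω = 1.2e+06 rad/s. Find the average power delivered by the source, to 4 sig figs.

329.0 mW

X_L = ωL = 19.56 Ω
X_C = 1/(ωC) = 75.76 Ω
Net reactance X = X_L − X_C = -56.20 Ω
Z = 36.00 − j56.20 Ω
|Z| = √(36.00² + 56.20²) = 66.74 Ω
∠Z = arctan(-56.20/36.00) = -57.36°
I = V/|Z| = 95.60 mA
P = VI cos φ = 6.38 × 0.09560 × cos(-57.36°) = 329.0 mW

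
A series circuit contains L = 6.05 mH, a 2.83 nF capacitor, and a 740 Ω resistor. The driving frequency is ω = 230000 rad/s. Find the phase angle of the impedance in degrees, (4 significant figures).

X_L = ωL = 1392 Ω
X_C = 1/(ωC) = 1536 Ω
Net reactance X = X_L − X_C = -144.8 Ω
Z = 740.0 − j144.8 Ω
|Z| = √(740.0² + 144.8²) = 754.0 Ω
∠Z = arctan(-144.8/740.0) = -11.07°

-11.07°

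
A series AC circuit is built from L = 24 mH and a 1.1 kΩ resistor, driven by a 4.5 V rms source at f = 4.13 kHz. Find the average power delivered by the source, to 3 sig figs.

ω = 2πf = 25950 rad/s
X_L = ωL = 623 Ω
Z = 1100 + j623 Ω
|Z| = √(1100² + 623²) = 1260 Ω
∠Z = arctan(623/1100) = 29.5°
I = V/|Z| = 3.56 mA
P = VI cos φ = 4.5 × 0.00356 × cos(29.5°) = 13.9 mW

13.9 mW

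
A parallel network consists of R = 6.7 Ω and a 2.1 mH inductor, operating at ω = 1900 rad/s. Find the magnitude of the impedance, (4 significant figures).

X_L = ωL = 3.990 Ω
Parallel: admittances add. Y = 1/R + 1/(jωL)
Y = (0.1493 − j0.2506) S
|Y| = 0.2917 S → |Z| = 1/|Y| = 3.428 Ω, ∠Z = −∠Y = 59.23°

3.428 Ω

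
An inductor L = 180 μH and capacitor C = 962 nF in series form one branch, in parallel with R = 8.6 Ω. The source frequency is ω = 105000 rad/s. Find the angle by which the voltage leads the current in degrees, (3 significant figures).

X_L = ωL = 18.9 Ω
X_C = 1/(ωC) = 9.90 Ω
Branch 1: Z₁ = R = 8.60 Ω
Branch 2 (series LC): Z₂ = j(X_L − X_C) = j9.00 Ω
Parallel: Z = Z₁Z₂/(Z₁+Z₂), |Z| = 6.22 Ω, ∠Z = 43.7°

43.7°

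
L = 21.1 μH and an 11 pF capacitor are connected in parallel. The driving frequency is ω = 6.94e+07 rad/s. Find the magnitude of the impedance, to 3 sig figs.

X_L = ωL = 1460 Ω
X_C = 1/(ωC) = 1310 Ω
Parallel: admittances add. Y = 1/(jωL) + jωC
Y = (0 + j8.05e-05) S
|Y| = 8.05e-05 S → |Z| = 1/|Y| = 12400 Ω, ∠Z = −∠Y = -90.0°

12400 Ω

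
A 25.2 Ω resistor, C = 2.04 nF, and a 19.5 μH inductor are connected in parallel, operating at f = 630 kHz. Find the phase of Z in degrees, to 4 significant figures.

ω = 2πf = 3.958e+06 rad/s
X_L = ωL = 77.19 Ω
X_C = 1/(ωC) = 123.8 Ω
Parallel: admittances add. Y = 1/R + 1/(jωL) + jωC
Y = (0.03968 − j0.004880) S
|Y| = 0.03998 S → |Z| = 1/|Y| = 25.01 Ω, ∠Z = −∠Y = 7.011°

7.011°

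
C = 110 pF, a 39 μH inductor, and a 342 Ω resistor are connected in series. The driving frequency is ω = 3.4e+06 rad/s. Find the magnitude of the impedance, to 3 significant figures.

X_L = ωL = 133 Ω
X_C = 1/(ωC) = 2670 Ω
Net reactance X = X_L − X_C = -2540 Ω
Z = 342 − j2540 Ω
|Z| = √(342² + 2540²) = 2560 Ω

2560 Ω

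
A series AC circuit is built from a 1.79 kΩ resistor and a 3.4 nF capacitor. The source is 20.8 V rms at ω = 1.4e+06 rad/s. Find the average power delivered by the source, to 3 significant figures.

238 mW

X_C = 1/(ωC) = 210 Ω
Z = 1790 − j210 Ω
|Z| = √(1790² + 210²) = 1800 Ω
∠Z = arctan(-210/1790) = -6.69°
I = V/|Z| = 11.5 mA
P = VI cos φ = 20.8 × 0.0115 × cos(-6.69°) = 238 mW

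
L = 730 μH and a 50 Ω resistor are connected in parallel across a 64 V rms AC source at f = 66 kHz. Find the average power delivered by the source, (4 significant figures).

ω = 2πf = 414700 rad/s
X_L = ωL = 302.7 Ω
Parallel: admittances add. Y = 1/R + 1/(jωL)
Y = (0.02000 − j0.003303) S
|Y| = 0.02027 S → |Z| = 1/|Y| = 49.33 Ω, ∠Z = −∠Y = 9.379°
I = V/|Z| = 1.297 A
P = VI cos φ = 64 × 1.297 × cos(9.379°) = 81.92 W

81.92 W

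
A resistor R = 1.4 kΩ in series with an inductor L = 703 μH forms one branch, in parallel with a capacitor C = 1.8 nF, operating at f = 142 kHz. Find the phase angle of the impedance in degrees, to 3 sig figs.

ω = 2πf = 892200 rad/s
X_L = ωL = 627 Ω
X_C = 1/(ωC) = 623 Ω
Branch 1 (R+jX_L): Z₁ = 1400 + j627 Ω, |Z₁| = 1530 Ω
Branch 2 (−jX_C): Z₂ = −j623 Ω
Parallel: Z = Z₁Z₂/(Z₁+Z₂), |Z| = 682 Ω, ∠Z = -66.1°

-66.1°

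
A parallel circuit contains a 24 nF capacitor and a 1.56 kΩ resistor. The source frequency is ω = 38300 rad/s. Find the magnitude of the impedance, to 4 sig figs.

892.3 Ω

X_C = 1/(ωC) = 1088 Ω
Parallel: admittances add. Y = 1/R + jωC
Y = (0.0006410 + j0.0009192) S
|Y| = 0.001121 S → |Z| = 1/|Y| = 892.3 Ω, ∠Z = −∠Y = -55.11°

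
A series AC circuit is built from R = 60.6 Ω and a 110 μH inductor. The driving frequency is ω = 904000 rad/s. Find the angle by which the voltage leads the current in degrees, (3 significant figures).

X_L = ωL = 99.4 Ω
Z = 60.6 + j99.4 Ω
|Z| = √(60.6² + 99.4²) = 116 Ω
∠Z = arctan(99.4/60.6) = 58.6°

58.6°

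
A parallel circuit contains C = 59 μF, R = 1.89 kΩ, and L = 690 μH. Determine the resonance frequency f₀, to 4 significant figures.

788.8 Hz

ω₀ = 1/√(LC) = 1/√(0.00069 × 5.9e-05) = 4956 rad/s
f₀ = ω₀/(2π) = 788.8 Hz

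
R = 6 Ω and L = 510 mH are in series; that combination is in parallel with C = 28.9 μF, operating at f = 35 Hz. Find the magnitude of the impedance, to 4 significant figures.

387.7 Ω

ω = 2πf = 219.9 rad/s
X_L = ωL = 112.2 Ω
X_C = 1/(ωC) = 157.3 Ω
Branch 1 (R+jX_L): Z₁ = 6.000 + j112.2 Ω, |Z₁| = 112.3 Ω
Branch 2 (−jX_C): Z₂ = −j157.3 Ω
Parallel: Z = Z₁Z₂/(Z₁+Z₂), |Z| = 387.7 Ω, ∠Z = 79.37°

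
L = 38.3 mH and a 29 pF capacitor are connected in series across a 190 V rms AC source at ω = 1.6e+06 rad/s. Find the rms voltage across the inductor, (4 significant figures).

293.1 V

X_L = ωL = 61280 Ω
X_C = 1/(ωC) = 21550 Ω
Net reactance X = X_L − X_C = 39730 Ω
Z = j39730 Ω
|Z| = √(0² + 39730²) = 39730 Ω
I = V/|Z| = 4.782 mA
V_L = I·|Z_L| = 0.004782 × 61280 = 293.1 V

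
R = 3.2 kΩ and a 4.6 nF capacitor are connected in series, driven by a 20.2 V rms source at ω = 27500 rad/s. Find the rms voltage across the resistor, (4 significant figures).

7.580 V

X_C = 1/(ωC) = 7905 Ω
Z = 3200 − j7905 Ω
|Z| = √(3200² + 7905²) = 8528 Ω
I = V/|Z| = 2.369 mA
V_R = I·|Z_R| = 0.002369 × 3200 = 7.580 V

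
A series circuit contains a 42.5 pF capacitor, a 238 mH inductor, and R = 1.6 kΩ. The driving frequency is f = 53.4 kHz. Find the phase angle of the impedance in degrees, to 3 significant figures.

80.7°

ω = 2πf = 335500 rad/s
X_L = ωL = 79900 Ω
X_C = 1/(ωC) = 70100 Ω
Net reactance X = X_L − X_C = 9730 Ω
Z = 1600 + j9730 Ω
|Z| = √(1600² + 9730²) = 9860 Ω
∠Z = arctan(9730/1600) = 80.7°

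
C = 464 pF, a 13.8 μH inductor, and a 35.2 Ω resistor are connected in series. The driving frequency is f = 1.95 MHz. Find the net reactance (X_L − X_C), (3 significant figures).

ω = 2πf = 1.225e+07 rad/s
X_L = ωL = 169 Ω
X_C = 1/(ωC) = 176 Ω
X = 169 − 176 = -6.82 Ω

-6.82 Ω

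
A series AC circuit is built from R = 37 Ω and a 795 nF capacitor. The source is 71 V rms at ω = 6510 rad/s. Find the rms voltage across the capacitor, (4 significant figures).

69.73 V

X_C = 1/(ωC) = 193.2 Ω
Z = 37.00 − j193.2 Ω
|Z| = √(37.00² + 193.2²) = 196.7 Ω
I = V/|Z| = 360.9 mA
V_C = I·|Z_C| = 0.3609 × 193.2 = 69.73 V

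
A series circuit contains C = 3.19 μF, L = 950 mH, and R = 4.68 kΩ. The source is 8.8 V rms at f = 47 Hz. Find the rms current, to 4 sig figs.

ω = 2πf = 295.3 rad/s
X_L = ωL = 280.5 Ω
X_C = 1/(ωC) = 1062 Ω
Net reactance X = X_L − X_C = -781.0 Ω
Z = 4680 − j781.0 Ω
|Z| = √(4680² + 781.0²) = 4745 Ω
I = V/|Z| = 8.8/4745 = 1.855 mA

1.855 mA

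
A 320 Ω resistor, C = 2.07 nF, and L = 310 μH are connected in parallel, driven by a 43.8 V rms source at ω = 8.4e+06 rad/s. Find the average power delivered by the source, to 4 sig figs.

5.995 W

X_L = ωL = 2604 Ω
X_C = 1/(ωC) = 57.51 Ω
Parallel: admittances add. Y = 1/R + 1/(jωL) + jωC
Y = (0.003125 + j0.01700) S
|Y| = 0.01729 S → |Z| = 1/|Y| = 57.84 Ω, ∠Z = −∠Y = -79.59°
I = V/|Z| = 757.2 mA
P = VI cos φ = 43.8 × 0.7572 × cos(-79.59°) = 5.995 W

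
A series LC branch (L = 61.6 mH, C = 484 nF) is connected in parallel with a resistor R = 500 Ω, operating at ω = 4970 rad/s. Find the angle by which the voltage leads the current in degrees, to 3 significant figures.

-77.6°

X_L = ωL = 306 Ω
X_C = 1/(ωC) = 416 Ω
Branch 1: Z₁ = R = 500 Ω
Branch 2 (series LC): Z₂ = j(X_L − X_C) = −j110 Ω
Parallel: Z = Z₁Z₂/(Z₁+Z₂), |Z| = 107 Ω, ∠Z = -77.6°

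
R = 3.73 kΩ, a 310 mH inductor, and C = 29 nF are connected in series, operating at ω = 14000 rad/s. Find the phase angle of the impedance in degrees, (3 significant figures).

X_L = ωL = 4340 Ω
X_C = 1/(ωC) = 2460 Ω
Net reactance X = X_L − X_C = 1880 Ω
Z = 3730 + j1880 Ω
|Z| = √(3730² + 1880²) = 4180 Ω
∠Z = arctan(1880/3730) = 26.7°

26.7°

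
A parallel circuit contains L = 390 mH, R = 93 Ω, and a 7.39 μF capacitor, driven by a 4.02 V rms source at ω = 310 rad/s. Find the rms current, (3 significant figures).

X_L = ωL = 121 Ω
X_C = 1/(ωC) = 437 Ω
Parallel: admittances add. Y = 1/R + 1/(jωL) + jωC
Y = (0.0108 − j0.00598) S
|Y| = 0.0123 S → |Z| = 1/|Y| = 81.3 Ω, ∠Z = −∠Y = 29.1°
I = V/|Z| = 4.02/81.3 = 49.5 mA

49.5 mA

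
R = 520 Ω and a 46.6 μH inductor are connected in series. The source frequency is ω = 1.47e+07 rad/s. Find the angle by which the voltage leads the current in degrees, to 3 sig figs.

X_L = ωL = 685 Ω
Z = 520 + j685 Ω
|Z| = √(520² + 685²) = 860 Ω
∠Z = arctan(685/520) = 52.8°

52.8°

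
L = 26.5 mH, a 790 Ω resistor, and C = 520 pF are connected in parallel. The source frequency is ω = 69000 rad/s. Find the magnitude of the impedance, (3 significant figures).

733 Ω

X_L = ωL = 1830 Ω
X_C = 1/(ωC) = 27900 Ω
Parallel: admittances add. Y = 1/R + 1/(jωL) + jωC
Y = (0.00127 − j0.000511) S
|Y| = 0.00137 S → |Z| = 1/|Y| = 733 Ω, ∠Z = −∠Y = 22.0°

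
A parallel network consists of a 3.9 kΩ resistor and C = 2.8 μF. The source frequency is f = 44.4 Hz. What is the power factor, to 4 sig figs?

ω = 2πf = 279.0 rad/s
X_C = 1/(ωC) = 1280 Ω
Parallel: admittances add. Y = 1/R + jωC
Y = (0.0002564 + j0.0007811) S
|Y| = 0.0008221 S → |Z| = 1/|Y| = 1216 Ω, ∠Z = −∠Y = -71.83°
cos φ = cos(-71.83°) = 0.3119

0.3119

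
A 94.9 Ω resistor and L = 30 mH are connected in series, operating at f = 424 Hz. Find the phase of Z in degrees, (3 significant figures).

40.1°

ω = 2πf = 2664 rad/s
X_L = ωL = 79.9 Ω
Z = 94.9 + j79.9 Ω
|Z| = √(94.9² + 79.9²) = 124 Ω
∠Z = arctan(79.9/94.9) = 40.1°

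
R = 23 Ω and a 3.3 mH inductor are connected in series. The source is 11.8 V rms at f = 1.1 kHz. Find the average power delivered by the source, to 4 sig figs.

ω = 2πf = 6912 rad/s
X_L = ωL = 22.81 Ω
Z = 23.00 + j22.81 Ω
|Z| = √(23.00² + 22.81²) = 32.39 Ω
∠Z = arctan(22.81/23.00) = 44.76°
I = V/|Z| = 364.3 mA
P = VI cos φ = 11.8 × 0.3643 × cos(44.76°) = 3.052 W

3.052 W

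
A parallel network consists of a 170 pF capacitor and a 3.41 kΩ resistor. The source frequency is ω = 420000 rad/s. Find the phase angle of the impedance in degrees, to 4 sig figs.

-13.68°

X_C = 1/(ωC) = 14010 Ω
Parallel: admittances add. Y = 1/R + jωC
Y = (0.0002933 + j7.14e-05) S
|Y| = 0.0003018 S → |Z| = 1/|Y| = 3313 Ω, ∠Z = −∠Y = -13.68°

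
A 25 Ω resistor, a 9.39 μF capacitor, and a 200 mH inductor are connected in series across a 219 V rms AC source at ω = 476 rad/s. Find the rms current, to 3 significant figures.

X_L = ωL = 95.2 Ω
X_C = 1/(ωC) = 224 Ω
Net reactance X = X_L − X_C = -129 Ω
Z = 25.0 − j129 Ω
|Z| = √(25.0² + 129²) = 131 Ω
I = V/|Z| = 219/131 = 1.67 A

1.67 A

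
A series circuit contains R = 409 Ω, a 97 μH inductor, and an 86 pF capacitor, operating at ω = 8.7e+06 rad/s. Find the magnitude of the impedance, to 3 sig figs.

640 Ω

X_L = ωL = 844 Ω
X_C = 1/(ωC) = 1340 Ω
Net reactance X = X_L − X_C = -493 Ω
Z = 409 − j493 Ω
|Z| = √(409² + 493²) = 640 Ω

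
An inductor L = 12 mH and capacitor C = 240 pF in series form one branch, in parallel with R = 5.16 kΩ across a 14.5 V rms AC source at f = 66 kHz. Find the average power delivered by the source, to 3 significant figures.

ω = 2πf = 414700 rad/s
X_L = ωL = 4980 Ω
X_C = 1/(ωC) = 10000 Ω
Branch 1: Z₁ = R = 5160 Ω
Branch 2 (series LC): Z₂ = j(X_L − X_C) = −j5070 Ω
Parallel: Z = Z₁Z₂/(Z₁+Z₂), |Z| = 3620 Ω, ∠Z = -45.5°
I = V/|Z| = 4.01 mA
P = VI cos φ = 14.5 × 0.00401 × cos(-45.5°) = 40.7 mW

40.7 mW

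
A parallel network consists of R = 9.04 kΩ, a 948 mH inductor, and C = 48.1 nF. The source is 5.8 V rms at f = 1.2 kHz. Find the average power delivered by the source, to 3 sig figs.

ω = 2πf = 7540 rad/s
X_L = ωL = 7150 Ω
X_C = 1/(ωC) = 2760 Ω
Parallel: admittances add. Y = 1/R + 1/(jωL) + jωC
Y = (0.000111 + j0.000223) S
|Y| = 0.000249 S → |Z| = 1/|Y| = 4020 Ω, ∠Z = −∠Y = -63.6°
I = V/|Z| = 1.44 mA
P = VI cos φ = 5.8 × 0.00144 × cos(-63.6°) = 3.72 mW

3.72 mW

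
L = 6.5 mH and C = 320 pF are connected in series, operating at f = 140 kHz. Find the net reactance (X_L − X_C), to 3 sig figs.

ω = 2πf = 879600 rad/s
X_L = ωL = 5720 Ω
X_C = 1/(ωC) = 3550 Ω
X = 5720 − 3550 = 2170 Ω

2170 Ω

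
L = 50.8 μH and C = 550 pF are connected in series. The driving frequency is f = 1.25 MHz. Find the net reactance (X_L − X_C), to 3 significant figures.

167 Ω

ω = 2πf = 7.854e+06 rad/s
X_L = ωL = 399 Ω
X_C = 1/(ωC) = 231 Ω
X = 399 − 231 = 167 Ω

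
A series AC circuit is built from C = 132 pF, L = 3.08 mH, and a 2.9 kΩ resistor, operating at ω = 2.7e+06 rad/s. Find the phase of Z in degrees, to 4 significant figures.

X_L = ωL = 8316 Ω
X_C = 1/(ωC) = 2806 Ω
Net reactance X = X_L − X_C = 5510 Ω
Z = 2900 + j5510 Ω
|Z| = √(2900² + 5510²) = 6227 Ω
∠Z = arctan(5510/2900) = 62.24°

62.24°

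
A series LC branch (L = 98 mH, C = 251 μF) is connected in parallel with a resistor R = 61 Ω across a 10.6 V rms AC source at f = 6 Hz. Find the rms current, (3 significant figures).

202 mA

ω = 2πf = 37.70 rad/s
X_L = ωL = 3.69 Ω
X_C = 1/(ωC) = 106 Ω
Branch 1: Z₁ = R = 61.0 Ω
Branch 2 (series LC): Z₂ = j(X_L − X_C) = −j102 Ω
Parallel: Z = Z₁Z₂/(Z₁+Z₂), |Z| = 52.4 Ω, ∠Z = -30.9°
I = V/|Z| = 10.6/52.4 = 202 mA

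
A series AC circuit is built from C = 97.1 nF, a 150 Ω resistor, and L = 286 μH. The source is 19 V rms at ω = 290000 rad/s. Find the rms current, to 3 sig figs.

121 mA

X_L = ωL = 82.9 Ω
X_C = 1/(ωC) = 35.5 Ω
Net reactance X = X_L − X_C = 47.4 Ω
Z = 150 + j47.4 Ω
|Z| = √(150² + 47.4²) = 157 Ω
I = V/|Z| = 19/157 = 121 mA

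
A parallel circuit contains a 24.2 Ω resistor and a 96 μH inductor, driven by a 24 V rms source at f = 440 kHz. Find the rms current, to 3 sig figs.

ω = 2πf = 2.765e+06 rad/s
X_L = ωL = 265 Ω
Parallel: admittances add. Y = 1/R + 1/(jωL)
Y = (0.0413 − j0.00377) S
|Y| = 0.0415 S → |Z| = 1/|Y| = 24.1 Ω, ∠Z = −∠Y = 5.21°
I = V/|Z| = 24/24.1 = 996 mA

996 mA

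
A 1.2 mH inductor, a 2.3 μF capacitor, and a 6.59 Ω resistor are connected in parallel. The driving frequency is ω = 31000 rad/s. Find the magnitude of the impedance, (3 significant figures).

6.32 Ω

X_L = ωL = 37.2 Ω
X_C = 1/(ωC) = 14.0 Ω
Parallel: admittances add. Y = 1/R + 1/(jωL) + jωC
Y = (0.152 + j0.0444) S
|Y| = 0.158 S → |Z| = 1/|Y| = 6.32 Ω, ∠Z = −∠Y = -16.3°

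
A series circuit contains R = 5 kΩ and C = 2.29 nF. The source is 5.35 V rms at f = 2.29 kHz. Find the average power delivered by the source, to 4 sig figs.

151.3 μW

ω = 2πf = 14390 rad/s
X_C = 1/(ωC) = 30350 Ω
Z = 5000 − j30350 Ω
|Z| = √(5000² + 30350²) = 30760 Ω
∠Z = arctan(-30350/5000) = -80.64°
I = V/|Z| = 173.9 μA
P = VI cos φ = 5.35 × 0.0001739 × cos(-80.64°) = 151.3 μW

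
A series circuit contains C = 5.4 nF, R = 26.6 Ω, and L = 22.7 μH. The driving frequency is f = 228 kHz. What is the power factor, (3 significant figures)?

ω = 2πf = 1.433e+06 rad/s
X_L = ωL = 32.5 Ω
X_C = 1/(ωC) = 129 Ω
Net reactance X = X_L − X_C = -96.7 Ω
Z = 26.6 − j96.7 Ω
|Z| = √(26.6² + 96.7²) = 100 Ω
∠Z = arctan(-96.7/26.6) = -74.6°
cos φ = cos(-74.6°) = 0.265

0.265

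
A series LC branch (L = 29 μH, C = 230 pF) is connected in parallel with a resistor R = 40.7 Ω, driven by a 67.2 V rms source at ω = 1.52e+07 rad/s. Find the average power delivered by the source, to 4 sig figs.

X_L = ωL = 440.8 Ω
X_C = 1/(ωC) = 286.0 Ω
Branch 1: Z₁ = R = 40.70 Ω
Branch 2 (series LC): Z₂ = j(X_L − X_C) = j154.8 Ω
Parallel: Z = Z₁Z₂/(Z₁+Z₂), |Z| = 39.36 Ω, ∠Z = 14.73°
I = V/|Z| = 1.707 A
P = VI cos φ = 67.2 × 1.707 × cos(14.73°) = 111.0 W

111.0 W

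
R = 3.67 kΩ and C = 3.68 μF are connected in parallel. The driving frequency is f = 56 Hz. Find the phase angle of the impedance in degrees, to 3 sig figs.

ω = 2πf = 351.9 rad/s
X_C = 1/(ωC) = 772 Ω
Parallel: admittances add. Y = 1/R + jωC
Y = (0.000272 + j0.00129) S
|Y| = 0.00132 S → |Z| = 1/|Y| = 756 Ω, ∠Z = −∠Y = -78.1°

-78.1°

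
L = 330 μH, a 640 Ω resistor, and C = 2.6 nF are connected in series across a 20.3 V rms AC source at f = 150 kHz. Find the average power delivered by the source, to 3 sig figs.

ω = 2πf = 942500 rad/s
X_L = ωL = 311 Ω
X_C = 1/(ωC) = 408 Ω
Net reactance X = X_L − X_C = -97.1 Ω
Z = 640 − j97.1 Ω
|Z| = √(640² + 97.1²) = 647 Ω
∠Z = arctan(-97.1/640) = -8.62°
I = V/|Z| = 31.4 mA
P = VI cos φ = 20.3 × 0.0314 × cos(-8.62°) = 629 mW

629 mW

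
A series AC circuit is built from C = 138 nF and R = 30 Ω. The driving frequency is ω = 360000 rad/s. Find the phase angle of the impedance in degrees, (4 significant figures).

-33.86°

X_C = 1/(ωC) = 20.13 Ω
Z = 30.00 − j20.13 Ω
|Z| = √(30.00² + 20.13²) = 36.13 Ω
∠Z = arctan(-20.13/30.00) = -33.86°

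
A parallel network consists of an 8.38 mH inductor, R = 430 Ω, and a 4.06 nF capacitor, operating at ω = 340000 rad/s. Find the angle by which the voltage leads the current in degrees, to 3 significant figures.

X_L = ωL = 2850 Ω
X_C = 1/(ωC) = 724 Ω
Parallel: admittances add. Y = 1/R + 1/(jωL) + jωC
Y = (0.00233 + j0.00103) S
|Y| = 0.00254 S → |Z| = 1/|Y| = 393 Ω, ∠Z = −∠Y = -23.9°

-23.9°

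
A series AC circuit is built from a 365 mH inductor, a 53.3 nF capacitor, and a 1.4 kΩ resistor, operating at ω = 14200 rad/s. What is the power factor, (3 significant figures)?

X_L = ωL = 5180 Ω
X_C = 1/(ωC) = 1320 Ω
Net reactance X = X_L − X_C = 3860 Ω
Z = 1400 + j3860 Ω
|Z| = √(1400² + 3860²) = 4110 Ω
∠Z = arctan(3860/1400) = 70.1°
cos φ = cos(70.1°) = 0.341

0.341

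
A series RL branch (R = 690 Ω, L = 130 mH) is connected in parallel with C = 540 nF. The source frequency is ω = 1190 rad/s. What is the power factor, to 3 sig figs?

X_L = ωL = 155 Ω
X_C = 1/(ωC) = 1560 Ω
Branch 1 (R+jX_L): Z₁ = 690 + j155 Ω, |Z₁| = 707 Ω
Branch 2 (−jX_C): Z₂ = −j1560 Ω
Parallel: Z = Z₁Z₂/(Z₁+Z₂), |Z| = 704 Ω, ∠Z = -13.6°
cos φ = cos(-13.6°) = 0.972

0.972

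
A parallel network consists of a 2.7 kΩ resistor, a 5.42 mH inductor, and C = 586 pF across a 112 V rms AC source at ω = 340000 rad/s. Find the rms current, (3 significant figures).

56.6 mA

X_L = ωL = 1840 Ω
X_C = 1/(ωC) = 5020 Ω
Parallel: admittances add. Y = 1/R + 1/(jωL) + jωC
Y = (0.000370 − j0.000343) S
|Y| = 0.000505 S → |Z| = 1/|Y| = 1980 Ω, ∠Z = −∠Y = 42.8°
I = V/|Z| = 112/1980 = 56.6 mA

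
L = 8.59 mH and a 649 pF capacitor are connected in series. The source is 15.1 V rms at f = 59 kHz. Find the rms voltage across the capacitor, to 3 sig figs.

64.6 V

ω = 2πf = 370700 rad/s
X_L = ωL = 3180 Ω
X_C = 1/(ωC) = 4160 Ω
Net reactance X = X_L − X_C = -972 Ω
Z = − j972 Ω
|Z| = √(0² + 972²) = 972 Ω
I = V/|Z| = 15.5 mA
V_C = I·|Z_C| = 0.0155 × 4160 = 64.6 V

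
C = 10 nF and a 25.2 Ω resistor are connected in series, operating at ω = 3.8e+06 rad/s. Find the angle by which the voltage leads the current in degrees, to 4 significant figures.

-46.24°

X_C = 1/(ωC) = 26.32 Ω
Z = 25.20 − j26.32 Ω
|Z| = √(25.20² + 26.32²) = 36.44 Ω
∠Z = arctan(-26.32/25.20) = -46.24°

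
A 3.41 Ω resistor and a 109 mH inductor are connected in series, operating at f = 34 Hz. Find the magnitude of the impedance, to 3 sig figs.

ω = 2πf = 213.6 rad/s
X_L = ωL = 23.3 Ω
Z = 3.41 + j23.3 Ω
|Z| = √(3.41² + 23.3²) = 23.5 Ω

23.5 Ω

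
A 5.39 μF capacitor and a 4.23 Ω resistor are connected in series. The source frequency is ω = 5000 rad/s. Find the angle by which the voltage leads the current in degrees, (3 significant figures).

X_C = 1/(ωC) = 37.1 Ω
Z = 4.23 − j37.1 Ω
|Z| = √(4.23² + 37.1²) = 37.3 Ω
∠Z = arctan(-37.1/4.23) = -83.5°

-83.5°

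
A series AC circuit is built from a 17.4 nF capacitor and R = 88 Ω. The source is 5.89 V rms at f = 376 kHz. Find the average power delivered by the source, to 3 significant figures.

ω = 2πf = 2.362e+06 rad/s
X_C = 1/(ωC) = 24.3 Ω
Z = 88.0 − j24.3 Ω
|Z| = √(88.0² + 24.3²) = 91.3 Ω
∠Z = arctan(-24.3/88.0) = -15.5°
I = V/|Z| = 64.5 mA
P = VI cos φ = 5.89 × 0.0645 × cos(-15.5°) = 366 mW

366 mW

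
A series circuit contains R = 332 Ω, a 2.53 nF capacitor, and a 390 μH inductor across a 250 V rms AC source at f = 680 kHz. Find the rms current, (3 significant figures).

155 mA

ω = 2πf = 4.273e+06 rad/s
X_L = ωL = 1670 Ω
X_C = 1/(ωC) = 92.5 Ω
Net reactance X = X_L − X_C = 1570 Ω
Z = 332 + j1570 Ω
|Z| = √(332² + 1570²) = 1610 Ω
I = V/|Z| = 250/1610 = 155 mA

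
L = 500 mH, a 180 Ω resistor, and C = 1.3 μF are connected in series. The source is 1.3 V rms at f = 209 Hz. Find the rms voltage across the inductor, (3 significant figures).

ω = 2πf = 1313 rad/s
X_L = ωL = 657 Ω
X_C = 1/(ωC) = 586 Ω
Net reactance X = X_L − X_C = 70.8 Ω
Z = 180 + j70.8 Ω
|Z| = √(180² + 70.8²) = 193 Ω
I = V/|Z| = 6.72 mA
V_L = I·|Z_L| = 0.00672 × 657 = 4.41 V

4.41 V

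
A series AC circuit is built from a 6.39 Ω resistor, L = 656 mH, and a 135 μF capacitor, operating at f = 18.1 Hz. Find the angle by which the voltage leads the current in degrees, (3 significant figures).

ω = 2πf = 113.7 rad/s
X_L = ωL = 74.6 Ω
X_C = 1/(ωC) = 65.1 Ω
Net reactance X = X_L − X_C = 9.47 Ω
Z = 6.39 + j9.47 Ω
|Z| = √(6.39² + 9.47²) = 11.4 Ω
∠Z = arctan(9.47/6.39) = 56.0°

56.0°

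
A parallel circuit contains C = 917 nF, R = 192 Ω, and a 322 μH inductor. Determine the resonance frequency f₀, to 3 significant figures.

ω₀ = 1/√(LC) = 1/√(0.000322 × 9.17e-07) = 58200 rad/s
f₀ = ω₀/(2π) = 9.26 kHz

9.26 kHz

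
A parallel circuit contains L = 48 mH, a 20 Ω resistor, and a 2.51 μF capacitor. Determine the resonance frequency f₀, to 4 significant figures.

458.5 Hz

ω₀ = 1/√(LC) = 1/√(0.048 × 2.51e-06) = 2881 rad/s
f₀ = ω₀/(2π) = 458.5 Hz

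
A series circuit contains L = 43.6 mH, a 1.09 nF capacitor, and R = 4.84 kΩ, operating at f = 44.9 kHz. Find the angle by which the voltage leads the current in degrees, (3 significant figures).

61.9°

ω = 2πf = 282100 rad/s
X_L = ωL = 12300 Ω
X_C = 1/(ωC) = 3250 Ω
Net reactance X = X_L − X_C = 9050 Ω
Z = 4840 + j9050 Ω
|Z| = √(4840² + 9050²) = 10300 Ω
∠Z = arctan(9050/4840) = 61.9°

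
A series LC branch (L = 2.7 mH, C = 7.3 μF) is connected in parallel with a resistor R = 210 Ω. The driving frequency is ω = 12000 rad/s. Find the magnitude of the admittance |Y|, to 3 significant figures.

47.9 mS

X_L = ωL = 32.4 Ω
X_C = 1/(ωC) = 11.4 Ω
Branch 1: Z₁ = R = 210 Ω
Branch 2 (series LC): Z₂ = j(X_L − X_C) = j21.0 Ω
Parallel: Z = Z₁Z₂/(Z₁+Z₂), |Z| = 20.9 Ω, ∠Z = 84.3°
|Y| = 1/|Z| = 47.9 mS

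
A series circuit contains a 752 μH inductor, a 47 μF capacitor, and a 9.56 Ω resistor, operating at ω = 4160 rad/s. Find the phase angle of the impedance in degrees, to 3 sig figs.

X_L = ωL = 3.13 Ω
X_C = 1/(ωC) = 5.11 Ω
Net reactance X = X_L − X_C = -1.99 Ω
Z = 9.56 − j1.99 Ω
|Z| = √(9.56² + 1.99²) = 9.76 Ω
∠Z = arctan(-1.99/9.56) = -11.7°

-11.7°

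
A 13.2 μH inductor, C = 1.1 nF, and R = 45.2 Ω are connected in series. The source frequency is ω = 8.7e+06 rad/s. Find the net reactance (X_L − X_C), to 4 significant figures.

10.35 Ω

X_L = ωL = 114.8 Ω
X_C = 1/(ωC) = 104.5 Ω
X = 114.8 − 104.5 = 10.35 Ω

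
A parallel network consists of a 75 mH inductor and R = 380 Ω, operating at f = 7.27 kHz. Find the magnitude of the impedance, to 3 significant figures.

ω = 2πf = 45680 rad/s
X_L = ωL = 3430 Ω
Parallel: admittances add. Y = 1/R + 1/(jωL)
Y = (0.00263 − j0.000292) S
|Y| = 0.00265 S → |Z| = 1/|Y| = 378 Ω, ∠Z = −∠Y = 6.33°

378 Ω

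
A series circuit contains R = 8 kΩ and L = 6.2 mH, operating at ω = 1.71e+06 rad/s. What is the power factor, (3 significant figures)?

X_L = ωL = 10600 Ω
Z = 8000 + j10600 Ω
|Z| = √(8000² + 10600²) = 13300 Ω
∠Z = arctan(10600/8000) = 53.0°
cos φ = cos(53.0°) = 0.602

0.602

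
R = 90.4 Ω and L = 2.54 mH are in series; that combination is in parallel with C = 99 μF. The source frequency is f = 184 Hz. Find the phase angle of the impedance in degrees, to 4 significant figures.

ω = 2πf = 1156 rad/s
X_L = ωL = 2.937 Ω
X_C = 1/(ωC) = 8.737 Ω
Branch 1 (R+jX_L): Z₁ = 90.40 + j2.937 Ω, |Z₁| = 90.45 Ω
Branch 2 (−jX_C): Z₂ = −j8.737 Ω
Parallel: Z = Z₁Z₂/(Z₁+Z₂), |Z| = 8.724 Ω, ∠Z = -84.47°

-84.47°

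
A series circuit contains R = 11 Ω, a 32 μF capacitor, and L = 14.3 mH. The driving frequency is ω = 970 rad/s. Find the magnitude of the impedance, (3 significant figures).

X_L = ωL = 13.9 Ω
X_C = 1/(ωC) = 32.2 Ω
Net reactance X = X_L − X_C = -18.3 Ω
Z = 11.0 − j18.3 Ω
|Z| = √(11.0² + 18.3²) = 21.4 Ω

21.4 Ω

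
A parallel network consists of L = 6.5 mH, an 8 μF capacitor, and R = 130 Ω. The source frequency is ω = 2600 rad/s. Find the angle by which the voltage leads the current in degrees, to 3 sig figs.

X_L = ωL = 16.9 Ω
X_C = 1/(ωC) = 48.1 Ω
Parallel: admittances add. Y = 1/R + 1/(jωL) + jωC
Y = (0.00769 − j0.0384) S
|Y| = 0.0391 S → |Z| = 1/|Y| = 25.6 Ω, ∠Z = −∠Y = 78.7°

78.7°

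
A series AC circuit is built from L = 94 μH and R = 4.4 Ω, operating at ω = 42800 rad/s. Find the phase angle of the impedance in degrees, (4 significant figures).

42.44°

X_L = ωL = 4.023 Ω
Z = 4.400 + j4.023 Ω
|Z| = √(4.400² + 4.023²) = 5.962 Ω
∠Z = arctan(4.023/4.400) = 42.44°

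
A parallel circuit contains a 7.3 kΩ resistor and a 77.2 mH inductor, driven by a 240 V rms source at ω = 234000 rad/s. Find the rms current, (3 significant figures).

35.5 mA

X_L = ωL = 18100 Ω
Parallel: admittances add. Y = 1/R + 1/(jωL)
Y = (0.000137 − j5.54e-05) S
|Y| = 0.000148 S → |Z| = 1/|Y| = 6770 Ω, ∠Z = −∠Y = 22.0°
I = V/|Z| = 240/6770 = 35.5 mA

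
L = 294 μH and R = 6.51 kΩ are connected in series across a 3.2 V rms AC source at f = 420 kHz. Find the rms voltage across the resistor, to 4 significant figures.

ω = 2πf = 2.639e+06 rad/s
X_L = ωL = 775.8 Ω
Z = 6510 + j775.8 Ω
|Z| = √(6510² + 775.8²) = 6556 Ω
I = V/|Z| = 488.1 μA
V_R = I·|Z_R| = 0.0004881 × 6510 = 3.178 V

3.178 V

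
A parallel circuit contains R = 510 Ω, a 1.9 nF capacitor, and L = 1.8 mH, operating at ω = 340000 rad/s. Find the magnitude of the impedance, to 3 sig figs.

455 Ω

X_L = ωL = 612 Ω
X_C = 1/(ωC) = 1550 Ω
Parallel: admittances add. Y = 1/R + 1/(jωL) + jωC
Y = (0.00196 − j0.000988) S
|Y| = 0.00220 S → |Z| = 1/|Y| = 455 Ω, ∠Z = −∠Y = 26.7°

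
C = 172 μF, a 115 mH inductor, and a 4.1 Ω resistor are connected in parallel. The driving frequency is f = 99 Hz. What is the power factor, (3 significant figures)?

ω = 2πf = 622.0 rad/s
X_L = ωL = 71.5 Ω
X_C = 1/(ωC) = 9.35 Ω
Parallel: admittances add. Y = 1/R + 1/(jωL) + jωC
Y = (0.244 + j0.0930) S
|Y| = 0.261 S → |Z| = 1/|Y| = 3.83 Ω, ∠Z = −∠Y = -20.9°
cos φ = cos(-20.9°) = 0.934

0.934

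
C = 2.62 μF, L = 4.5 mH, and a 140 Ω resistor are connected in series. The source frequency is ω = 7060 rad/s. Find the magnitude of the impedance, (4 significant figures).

141.8 Ω

X_L = ωL = 31.77 Ω
X_C = 1/(ωC) = 54.06 Ω
Net reactance X = X_L − X_C = -22.29 Ω
Z = 140.0 − j22.29 Ω
|Z| = √(140.0² + 22.29²) = 141.8 Ω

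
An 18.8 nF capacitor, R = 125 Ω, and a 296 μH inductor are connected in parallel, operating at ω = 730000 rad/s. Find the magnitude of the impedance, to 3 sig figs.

82.6 Ω

X_L = ωL = 216 Ω
X_C = 1/(ωC) = 72.9 Ω
Parallel: admittances add. Y = 1/R + 1/(jωL) + jωC
Y = (0.00800 + j0.00910) S
|Y| = 0.0121 S → |Z| = 1/|Y| = 82.6 Ω, ∠Z = −∠Y = -48.7°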